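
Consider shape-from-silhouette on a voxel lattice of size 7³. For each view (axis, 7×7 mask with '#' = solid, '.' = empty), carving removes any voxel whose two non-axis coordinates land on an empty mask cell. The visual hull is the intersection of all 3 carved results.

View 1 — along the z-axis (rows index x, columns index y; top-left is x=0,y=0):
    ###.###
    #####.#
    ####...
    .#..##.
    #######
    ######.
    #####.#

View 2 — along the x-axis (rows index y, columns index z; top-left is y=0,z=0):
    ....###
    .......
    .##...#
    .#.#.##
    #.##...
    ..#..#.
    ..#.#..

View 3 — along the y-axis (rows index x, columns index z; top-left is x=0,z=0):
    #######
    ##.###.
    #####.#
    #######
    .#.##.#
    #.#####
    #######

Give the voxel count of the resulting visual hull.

full grid |V| = 343
step 1: project along z, AND mask (38/49) → |grid| = 266
step 2: project along x, AND mask (17/49) → |grid| = 90
step 3: project along y, AND mask (42/49) → |grid| = 72

remaining voxels: 72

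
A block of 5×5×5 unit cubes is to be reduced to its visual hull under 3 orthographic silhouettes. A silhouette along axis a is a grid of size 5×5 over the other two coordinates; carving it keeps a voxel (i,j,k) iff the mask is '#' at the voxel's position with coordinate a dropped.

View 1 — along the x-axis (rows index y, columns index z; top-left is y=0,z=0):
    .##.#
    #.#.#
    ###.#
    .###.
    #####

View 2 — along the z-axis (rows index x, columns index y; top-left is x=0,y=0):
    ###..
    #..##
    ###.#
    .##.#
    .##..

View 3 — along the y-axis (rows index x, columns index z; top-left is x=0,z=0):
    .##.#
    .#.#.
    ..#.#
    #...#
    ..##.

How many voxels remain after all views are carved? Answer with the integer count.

full grid |V| = 125
step 1: project along x, AND mask (18/25) → |grid| = 90
step 2: project along z, AND mask (15/25) → |grid| = 55
step 3: project along y, AND mask (11/25) → |grid| = 29

voxel count = 29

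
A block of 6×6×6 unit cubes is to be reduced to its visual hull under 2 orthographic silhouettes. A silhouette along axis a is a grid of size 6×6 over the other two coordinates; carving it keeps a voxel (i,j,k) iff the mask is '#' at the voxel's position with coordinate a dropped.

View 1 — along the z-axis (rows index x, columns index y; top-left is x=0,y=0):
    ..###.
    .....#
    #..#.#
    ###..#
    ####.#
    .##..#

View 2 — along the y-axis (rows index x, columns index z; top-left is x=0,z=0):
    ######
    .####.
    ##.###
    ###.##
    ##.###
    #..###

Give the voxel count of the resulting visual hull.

initial block: 6^3 = 216
step 1: project along z, AND mask (19/36) → |grid| = 114
step 2: project along y, AND mask (29/36) → |grid| = 94

remaining voxels: 94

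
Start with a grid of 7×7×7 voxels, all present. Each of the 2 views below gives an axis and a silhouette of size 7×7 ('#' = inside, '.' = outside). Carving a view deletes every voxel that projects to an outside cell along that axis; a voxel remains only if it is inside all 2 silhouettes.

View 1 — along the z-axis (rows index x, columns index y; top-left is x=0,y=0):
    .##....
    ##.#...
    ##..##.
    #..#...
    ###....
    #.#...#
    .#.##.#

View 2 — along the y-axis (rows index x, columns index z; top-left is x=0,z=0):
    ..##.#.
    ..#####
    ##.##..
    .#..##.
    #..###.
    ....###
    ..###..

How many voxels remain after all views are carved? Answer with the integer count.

remaining voxels: 76

before carving: 343 voxels (7×7×7)
[1] z-view keeps 21 columns → grid now 147
[2] y-view keeps 25 columns → grid now 76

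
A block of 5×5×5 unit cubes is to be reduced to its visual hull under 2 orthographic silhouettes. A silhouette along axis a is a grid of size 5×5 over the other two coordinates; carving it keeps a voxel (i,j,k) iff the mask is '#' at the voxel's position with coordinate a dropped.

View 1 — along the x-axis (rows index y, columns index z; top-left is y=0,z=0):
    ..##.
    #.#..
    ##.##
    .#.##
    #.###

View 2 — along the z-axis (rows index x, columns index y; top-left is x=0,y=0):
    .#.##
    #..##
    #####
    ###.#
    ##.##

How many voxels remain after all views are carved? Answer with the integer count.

start: 5×5×5 = 125 voxels
  1. axis=0 (YZ plane), |mask|=15  ⇒  voxels=75
  2. axis=2 (XY plane), |mask|=19  ⇒  voxels=56

voxel count = 56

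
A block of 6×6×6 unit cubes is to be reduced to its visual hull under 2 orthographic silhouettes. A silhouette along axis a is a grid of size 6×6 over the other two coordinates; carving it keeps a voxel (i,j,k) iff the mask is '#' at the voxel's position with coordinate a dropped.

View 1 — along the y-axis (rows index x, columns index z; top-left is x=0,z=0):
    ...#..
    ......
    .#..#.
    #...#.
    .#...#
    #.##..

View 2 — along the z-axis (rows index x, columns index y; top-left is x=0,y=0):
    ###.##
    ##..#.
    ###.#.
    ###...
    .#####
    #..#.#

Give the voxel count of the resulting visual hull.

full grid |V| = 216
[1] y-view keeps 10 columns → grid now 60
[2] z-view keeps 23 columns → grid now 38

38 voxels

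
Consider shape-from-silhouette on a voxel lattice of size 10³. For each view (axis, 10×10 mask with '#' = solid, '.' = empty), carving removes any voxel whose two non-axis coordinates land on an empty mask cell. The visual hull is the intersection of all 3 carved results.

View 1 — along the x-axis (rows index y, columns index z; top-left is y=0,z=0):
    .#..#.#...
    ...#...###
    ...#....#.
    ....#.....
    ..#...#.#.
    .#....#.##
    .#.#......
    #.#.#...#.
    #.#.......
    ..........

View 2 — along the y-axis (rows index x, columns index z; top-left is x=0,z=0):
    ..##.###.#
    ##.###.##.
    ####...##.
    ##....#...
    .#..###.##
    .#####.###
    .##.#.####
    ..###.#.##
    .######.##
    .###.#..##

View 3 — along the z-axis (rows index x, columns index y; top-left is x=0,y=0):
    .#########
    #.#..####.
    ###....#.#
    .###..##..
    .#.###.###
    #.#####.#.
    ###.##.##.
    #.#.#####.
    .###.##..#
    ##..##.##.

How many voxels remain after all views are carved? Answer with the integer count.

voxel count = 115

full grid |V| = 1000
step 1: project along x, AND mask (25/100) → |grid| = 250
step 2: project along y, AND mask (63/100) → |grid| = 167
step 3: project along z, AND mask (65/100) → |grid| = 115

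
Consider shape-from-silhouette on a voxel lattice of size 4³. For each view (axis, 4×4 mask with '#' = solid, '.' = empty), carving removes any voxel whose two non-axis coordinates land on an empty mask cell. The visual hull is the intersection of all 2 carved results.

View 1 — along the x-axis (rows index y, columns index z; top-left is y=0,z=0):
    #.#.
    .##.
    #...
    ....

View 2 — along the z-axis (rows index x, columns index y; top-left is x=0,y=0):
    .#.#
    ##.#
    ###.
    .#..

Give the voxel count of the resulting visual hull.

before carving: 64 voxels (4×4×4)
carve view 1 (along x, YZ-mask fill 5/16): 20 voxels remain
carve view 2 (along z, XY-mask fill 9/16): 13 voxels remain

|visual hull| = 13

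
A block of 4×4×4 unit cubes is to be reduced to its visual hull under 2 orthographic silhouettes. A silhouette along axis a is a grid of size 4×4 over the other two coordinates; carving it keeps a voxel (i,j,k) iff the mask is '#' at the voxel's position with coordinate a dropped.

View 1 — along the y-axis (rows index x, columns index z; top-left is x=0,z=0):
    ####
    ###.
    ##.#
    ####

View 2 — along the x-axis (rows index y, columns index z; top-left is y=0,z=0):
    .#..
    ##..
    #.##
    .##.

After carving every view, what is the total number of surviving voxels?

|visual hull| = 29

start: 4×4×4 = 64 voxels
  1. axis=1 (XZ plane), |mask|=14  ⇒  voxels=56
  2. axis=0 (YZ plane), |mask|=8  ⇒  voxels=29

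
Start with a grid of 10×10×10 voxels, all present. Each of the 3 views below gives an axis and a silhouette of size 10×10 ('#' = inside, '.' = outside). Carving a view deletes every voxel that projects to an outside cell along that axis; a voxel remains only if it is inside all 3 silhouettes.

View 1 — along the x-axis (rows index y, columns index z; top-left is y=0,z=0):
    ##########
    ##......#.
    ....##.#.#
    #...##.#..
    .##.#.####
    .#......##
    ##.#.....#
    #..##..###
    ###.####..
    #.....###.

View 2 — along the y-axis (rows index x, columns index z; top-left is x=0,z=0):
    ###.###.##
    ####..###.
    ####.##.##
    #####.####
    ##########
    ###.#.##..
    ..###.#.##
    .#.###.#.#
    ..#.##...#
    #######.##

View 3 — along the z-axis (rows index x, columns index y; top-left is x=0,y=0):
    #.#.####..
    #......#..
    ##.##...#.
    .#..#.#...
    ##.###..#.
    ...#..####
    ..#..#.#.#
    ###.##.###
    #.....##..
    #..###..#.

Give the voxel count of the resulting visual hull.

before carving: 1000 voxels (10×10×10)
V1 x: intersect with YZ mask (52 set) -- 520 left
V2 y: intersect with XZ mask (73 set) -- 374 left
V3 z: intersect with XY mask (47 set) -- 196 left

|visual hull| = 196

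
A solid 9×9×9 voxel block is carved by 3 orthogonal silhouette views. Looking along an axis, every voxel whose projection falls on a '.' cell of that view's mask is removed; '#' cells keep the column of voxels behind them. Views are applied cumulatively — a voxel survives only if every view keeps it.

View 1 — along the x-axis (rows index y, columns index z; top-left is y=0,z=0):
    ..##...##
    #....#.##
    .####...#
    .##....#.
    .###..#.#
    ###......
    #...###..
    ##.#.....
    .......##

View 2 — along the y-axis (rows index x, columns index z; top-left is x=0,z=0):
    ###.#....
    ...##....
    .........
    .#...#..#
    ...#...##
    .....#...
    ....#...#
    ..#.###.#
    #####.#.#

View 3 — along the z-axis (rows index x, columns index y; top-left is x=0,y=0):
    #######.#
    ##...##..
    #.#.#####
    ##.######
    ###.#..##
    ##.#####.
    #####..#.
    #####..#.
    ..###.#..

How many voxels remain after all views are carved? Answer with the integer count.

initial block: 9^3 = 729
V1 x: intersect with YZ mask (33 set) -- 297 left
V2 y: intersect with XZ mask (27 set) -- 99 left
V3 z: intersect with XY mask (56 set) -- 71 left

|visual hull| = 71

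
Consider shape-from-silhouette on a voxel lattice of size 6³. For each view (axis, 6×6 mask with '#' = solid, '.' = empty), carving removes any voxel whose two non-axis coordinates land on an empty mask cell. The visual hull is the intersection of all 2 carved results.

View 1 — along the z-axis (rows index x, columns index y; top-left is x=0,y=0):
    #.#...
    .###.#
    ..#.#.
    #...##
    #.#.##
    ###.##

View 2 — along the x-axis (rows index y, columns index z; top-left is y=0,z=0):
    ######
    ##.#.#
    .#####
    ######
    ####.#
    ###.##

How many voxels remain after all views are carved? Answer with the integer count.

103 voxels

before carving: 216 voxels (6×6×6)
  1. axis=2 (XY plane), |mask|=20  ⇒  voxels=120
  2. axis=0 (YZ plane), |mask|=31  ⇒  voxels=103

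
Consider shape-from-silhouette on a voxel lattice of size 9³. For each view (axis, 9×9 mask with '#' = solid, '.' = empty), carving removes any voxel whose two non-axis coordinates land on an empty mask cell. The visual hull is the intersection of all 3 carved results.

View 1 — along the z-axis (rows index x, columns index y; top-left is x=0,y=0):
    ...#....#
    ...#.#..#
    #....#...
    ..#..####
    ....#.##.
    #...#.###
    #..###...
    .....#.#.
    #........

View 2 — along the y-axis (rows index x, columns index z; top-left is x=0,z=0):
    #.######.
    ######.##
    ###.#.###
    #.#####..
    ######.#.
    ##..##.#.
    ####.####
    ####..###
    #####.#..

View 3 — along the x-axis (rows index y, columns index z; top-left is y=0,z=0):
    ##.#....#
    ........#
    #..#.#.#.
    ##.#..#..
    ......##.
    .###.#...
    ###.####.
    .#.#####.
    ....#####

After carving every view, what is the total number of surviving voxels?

|visual hull| = 92

before carving: 729 voxels (9×9×9)
V1 z: intersect with XY mask (27 set) -- 243 left
V2 y: intersect with XZ mask (61 set) -- 180 left
V3 x: intersect with YZ mask (37 set) -- 92 left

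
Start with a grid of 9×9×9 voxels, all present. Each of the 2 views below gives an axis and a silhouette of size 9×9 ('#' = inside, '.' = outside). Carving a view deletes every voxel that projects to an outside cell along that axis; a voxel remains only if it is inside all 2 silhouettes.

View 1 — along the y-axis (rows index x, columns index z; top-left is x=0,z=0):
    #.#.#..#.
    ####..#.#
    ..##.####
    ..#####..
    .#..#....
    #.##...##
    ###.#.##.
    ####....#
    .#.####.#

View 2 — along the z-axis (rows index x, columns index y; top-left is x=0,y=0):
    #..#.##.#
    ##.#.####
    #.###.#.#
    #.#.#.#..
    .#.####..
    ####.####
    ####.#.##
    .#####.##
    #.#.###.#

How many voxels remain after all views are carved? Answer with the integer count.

start: 9×9×9 = 729 voxels
V1 y: intersect with XZ mask (45 set) -- 405 left
V2 z: intersect with XY mask (55 set) -- 281 left

remaining voxels: 281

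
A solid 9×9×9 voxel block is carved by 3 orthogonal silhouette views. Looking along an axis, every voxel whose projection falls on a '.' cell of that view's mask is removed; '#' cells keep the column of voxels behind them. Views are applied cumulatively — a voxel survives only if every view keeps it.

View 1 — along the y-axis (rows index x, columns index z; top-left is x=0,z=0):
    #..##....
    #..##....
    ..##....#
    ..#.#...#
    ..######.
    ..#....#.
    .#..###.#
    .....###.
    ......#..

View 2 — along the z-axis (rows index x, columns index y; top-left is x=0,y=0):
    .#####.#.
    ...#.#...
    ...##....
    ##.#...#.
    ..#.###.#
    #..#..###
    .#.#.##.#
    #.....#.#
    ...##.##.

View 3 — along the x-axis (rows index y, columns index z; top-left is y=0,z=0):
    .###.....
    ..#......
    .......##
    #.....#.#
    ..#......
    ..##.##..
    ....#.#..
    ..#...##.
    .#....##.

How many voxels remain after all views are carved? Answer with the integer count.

before carving: 729 voxels (9×9×9)
carve view 1 (along y, XZ-mask fill 29/81): 261 voxels remain
carve view 2 (along z, XY-mask fill 36/81): 120 voxels remain
carve view 3 (along x, YZ-mask fill 22/81): 38 voxels remain

38 voxels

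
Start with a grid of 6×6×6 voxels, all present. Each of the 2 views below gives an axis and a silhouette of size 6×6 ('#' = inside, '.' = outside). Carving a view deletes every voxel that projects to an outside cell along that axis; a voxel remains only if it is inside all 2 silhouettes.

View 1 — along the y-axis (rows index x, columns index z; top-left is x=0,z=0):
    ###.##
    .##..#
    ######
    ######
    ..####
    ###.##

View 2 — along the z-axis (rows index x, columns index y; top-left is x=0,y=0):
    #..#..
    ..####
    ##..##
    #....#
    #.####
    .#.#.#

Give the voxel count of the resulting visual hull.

voxel count = 93

full grid |V| = 216
step 1: project along y, AND mask (29/36) → |grid| = 174
step 2: project along z, AND mask (20/36) → |grid| = 93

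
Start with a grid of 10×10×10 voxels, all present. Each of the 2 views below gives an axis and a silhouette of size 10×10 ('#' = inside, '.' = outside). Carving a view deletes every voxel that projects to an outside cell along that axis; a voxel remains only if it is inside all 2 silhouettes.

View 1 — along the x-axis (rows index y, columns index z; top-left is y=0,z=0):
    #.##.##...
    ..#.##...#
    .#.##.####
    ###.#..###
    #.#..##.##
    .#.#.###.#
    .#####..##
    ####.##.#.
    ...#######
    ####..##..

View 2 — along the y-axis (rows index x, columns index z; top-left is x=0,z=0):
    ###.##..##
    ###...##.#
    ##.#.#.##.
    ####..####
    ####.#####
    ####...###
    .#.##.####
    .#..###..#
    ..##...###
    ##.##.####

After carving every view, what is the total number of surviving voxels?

start: 10×10×10 = 1000 voxels
  1. axis=0 (YZ plane), |mask|=62  ⇒  voxels=620
  2. axis=1 (XZ plane), |mask|=68  ⇒  voxels=421

voxel count = 421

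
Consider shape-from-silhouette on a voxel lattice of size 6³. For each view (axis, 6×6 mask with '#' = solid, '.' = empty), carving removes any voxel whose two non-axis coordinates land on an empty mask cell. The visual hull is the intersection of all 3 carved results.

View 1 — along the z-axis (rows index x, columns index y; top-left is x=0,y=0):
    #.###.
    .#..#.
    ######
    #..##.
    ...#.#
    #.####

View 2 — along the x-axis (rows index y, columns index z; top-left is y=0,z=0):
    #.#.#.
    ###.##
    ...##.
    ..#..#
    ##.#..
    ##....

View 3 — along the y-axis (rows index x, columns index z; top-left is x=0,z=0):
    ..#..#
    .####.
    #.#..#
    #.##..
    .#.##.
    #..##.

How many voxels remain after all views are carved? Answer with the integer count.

start: 6×6×6 = 216 voxels
after view 1 [z-axis, 22 of 36 cells solid] → remaining = 132
after view 2 [x-axis, 17 of 36 cells solid] → remaining = 59
after view 3 [y-axis, 18 of 36 cells solid] → remaining = 30

30 voxels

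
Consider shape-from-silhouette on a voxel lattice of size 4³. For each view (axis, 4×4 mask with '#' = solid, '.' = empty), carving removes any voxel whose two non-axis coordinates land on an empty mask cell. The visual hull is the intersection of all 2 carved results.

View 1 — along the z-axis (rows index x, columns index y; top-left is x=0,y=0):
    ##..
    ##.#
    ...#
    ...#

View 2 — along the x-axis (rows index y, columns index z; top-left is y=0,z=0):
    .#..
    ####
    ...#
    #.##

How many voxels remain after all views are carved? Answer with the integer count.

initial block: 4^3 = 64
after view 1 [z-axis, 7 of 16 cells solid] → remaining = 28
after view 2 [x-axis, 9 of 16 cells solid] → remaining = 19

remaining voxels: 19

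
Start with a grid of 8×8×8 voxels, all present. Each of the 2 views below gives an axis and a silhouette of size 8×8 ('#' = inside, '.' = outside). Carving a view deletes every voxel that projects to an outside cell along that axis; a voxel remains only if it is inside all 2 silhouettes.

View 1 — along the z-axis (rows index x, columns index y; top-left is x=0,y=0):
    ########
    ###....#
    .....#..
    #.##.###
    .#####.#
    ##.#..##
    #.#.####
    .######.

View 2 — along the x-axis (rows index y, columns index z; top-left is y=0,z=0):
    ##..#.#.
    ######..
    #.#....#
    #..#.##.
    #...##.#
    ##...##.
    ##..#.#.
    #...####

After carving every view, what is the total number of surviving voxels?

start: 8×8×8 = 512 voxels
carve view 1 (along z, XY-mask fill 42/64): 336 voxels remain
carve view 2 (along x, YZ-mask fill 34/64): 178 voxels remain

178 voxels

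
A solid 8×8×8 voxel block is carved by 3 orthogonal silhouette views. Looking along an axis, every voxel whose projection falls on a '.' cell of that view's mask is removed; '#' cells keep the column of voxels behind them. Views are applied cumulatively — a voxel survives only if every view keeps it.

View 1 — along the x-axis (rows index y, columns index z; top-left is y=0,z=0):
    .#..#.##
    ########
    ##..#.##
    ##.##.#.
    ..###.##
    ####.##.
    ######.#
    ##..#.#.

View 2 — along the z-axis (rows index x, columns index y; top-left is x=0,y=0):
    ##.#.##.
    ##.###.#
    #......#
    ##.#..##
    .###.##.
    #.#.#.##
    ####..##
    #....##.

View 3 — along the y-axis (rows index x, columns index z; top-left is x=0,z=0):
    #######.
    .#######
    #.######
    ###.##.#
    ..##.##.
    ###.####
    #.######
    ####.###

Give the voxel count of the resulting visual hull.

before carving: 512 voxels (8×8×8)
step 1: project along x, AND mask (44/64) → |grid| = 352
step 2: project along z, AND mask (37/64) → |grid| = 204
step 3: project along y, AND mask (52/64) → |grid| = 161

voxel count = 161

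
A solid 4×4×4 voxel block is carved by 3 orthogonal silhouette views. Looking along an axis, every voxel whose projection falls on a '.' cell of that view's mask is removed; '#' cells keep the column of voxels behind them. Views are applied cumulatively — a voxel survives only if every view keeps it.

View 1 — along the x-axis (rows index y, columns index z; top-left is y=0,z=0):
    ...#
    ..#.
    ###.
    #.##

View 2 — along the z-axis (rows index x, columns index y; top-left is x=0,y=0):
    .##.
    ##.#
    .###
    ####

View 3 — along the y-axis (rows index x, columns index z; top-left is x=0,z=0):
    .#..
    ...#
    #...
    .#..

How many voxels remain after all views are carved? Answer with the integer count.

6 voxels

initial block: 4^3 = 64
[1] x-view keeps 8 columns → grid now 32
[2] z-view keeps 12 columns → grid now 24
[3] y-view keeps 4 columns → grid now 6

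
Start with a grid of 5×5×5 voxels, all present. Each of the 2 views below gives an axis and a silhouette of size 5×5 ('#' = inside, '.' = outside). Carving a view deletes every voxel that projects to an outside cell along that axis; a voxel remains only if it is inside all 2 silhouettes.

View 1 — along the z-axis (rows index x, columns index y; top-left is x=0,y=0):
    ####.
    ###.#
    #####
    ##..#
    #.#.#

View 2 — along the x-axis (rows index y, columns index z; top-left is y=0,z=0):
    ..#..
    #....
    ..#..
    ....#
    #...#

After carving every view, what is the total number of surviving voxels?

remaining voxels: 23

before carving: 125 voxels (5×5×5)
  1. axis=2 (XY plane), |mask|=19  ⇒  voxels=95
  2. axis=0 (YZ plane), |mask|=6  ⇒  voxels=23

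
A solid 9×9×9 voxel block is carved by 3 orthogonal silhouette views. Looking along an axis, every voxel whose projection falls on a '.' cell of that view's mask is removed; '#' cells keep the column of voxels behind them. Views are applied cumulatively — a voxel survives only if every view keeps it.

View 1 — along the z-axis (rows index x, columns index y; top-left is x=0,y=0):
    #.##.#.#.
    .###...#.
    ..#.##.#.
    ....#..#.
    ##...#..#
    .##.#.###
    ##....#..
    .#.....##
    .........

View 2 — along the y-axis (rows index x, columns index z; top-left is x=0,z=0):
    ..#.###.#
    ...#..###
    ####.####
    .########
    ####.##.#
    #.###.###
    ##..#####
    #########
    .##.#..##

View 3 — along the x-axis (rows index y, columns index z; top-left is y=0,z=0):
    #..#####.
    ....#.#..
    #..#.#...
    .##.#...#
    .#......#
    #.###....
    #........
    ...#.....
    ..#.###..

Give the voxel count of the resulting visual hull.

remaining voxels: 61

full grid |V| = 729
after view 1 [z-axis, 31 of 81 cells solid] → remaining = 279
after view 2 [y-axis, 60 of 81 cells solid] → remaining = 207
after view 3 [x-axis, 27 of 81 cells solid] → remaining = 61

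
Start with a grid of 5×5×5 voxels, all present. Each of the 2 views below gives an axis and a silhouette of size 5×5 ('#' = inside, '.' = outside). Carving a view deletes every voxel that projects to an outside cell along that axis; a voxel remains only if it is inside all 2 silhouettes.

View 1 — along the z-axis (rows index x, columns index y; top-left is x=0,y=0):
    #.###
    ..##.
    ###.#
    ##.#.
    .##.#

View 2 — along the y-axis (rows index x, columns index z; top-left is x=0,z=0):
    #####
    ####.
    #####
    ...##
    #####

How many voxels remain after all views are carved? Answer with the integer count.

remaining voxels: 69

full grid |V| = 125
after view 1 [z-axis, 16 of 25 cells solid] → remaining = 80
after view 2 [y-axis, 21 of 25 cells solid] → remaining = 69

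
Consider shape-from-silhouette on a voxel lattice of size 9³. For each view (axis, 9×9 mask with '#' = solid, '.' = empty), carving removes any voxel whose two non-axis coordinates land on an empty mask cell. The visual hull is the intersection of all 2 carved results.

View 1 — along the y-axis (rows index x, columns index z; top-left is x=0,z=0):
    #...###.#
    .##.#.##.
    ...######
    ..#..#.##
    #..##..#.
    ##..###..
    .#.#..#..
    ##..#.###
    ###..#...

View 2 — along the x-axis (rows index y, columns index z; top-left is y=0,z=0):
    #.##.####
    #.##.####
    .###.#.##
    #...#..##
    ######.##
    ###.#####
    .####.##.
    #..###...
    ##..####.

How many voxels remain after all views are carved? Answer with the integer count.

voxel count = 261

start: 9×9×9 = 729 voxels
after view 1 [y-axis, 42 of 81 cells solid] → remaining = 378
after view 2 [x-axis, 56 of 81 cells solid] → remaining = 261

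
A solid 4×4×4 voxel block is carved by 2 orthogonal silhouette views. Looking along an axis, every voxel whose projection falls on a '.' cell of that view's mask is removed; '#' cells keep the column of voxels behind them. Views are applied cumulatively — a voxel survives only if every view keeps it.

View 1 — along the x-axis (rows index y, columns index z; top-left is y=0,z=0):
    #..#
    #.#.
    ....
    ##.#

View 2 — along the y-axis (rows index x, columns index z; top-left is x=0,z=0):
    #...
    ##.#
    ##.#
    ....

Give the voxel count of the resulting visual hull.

start: 4×4×4 = 64 voxels
step 1: project along x, AND mask (7/16) → |grid| = 28
step 2: project along y, AND mask (7/16) → |grid| = 15

remaining voxels: 15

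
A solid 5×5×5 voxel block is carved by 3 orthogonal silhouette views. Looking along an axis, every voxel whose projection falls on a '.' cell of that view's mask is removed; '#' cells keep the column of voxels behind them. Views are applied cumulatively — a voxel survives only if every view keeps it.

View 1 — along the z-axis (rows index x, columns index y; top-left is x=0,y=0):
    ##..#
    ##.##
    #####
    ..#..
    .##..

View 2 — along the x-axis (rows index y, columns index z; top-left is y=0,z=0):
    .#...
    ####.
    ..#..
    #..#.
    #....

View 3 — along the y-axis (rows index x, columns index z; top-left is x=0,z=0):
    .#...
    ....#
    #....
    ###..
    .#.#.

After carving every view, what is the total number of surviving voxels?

remaining voxels: 8

start: 5×5×5 = 125 voxels
after view 1 [z-axis, 15 of 25 cells solid] → remaining = 75
after view 2 [x-axis, 9 of 25 cells solid] → remaining = 29
after view 3 [y-axis, 8 of 25 cells solid] → remaining = 8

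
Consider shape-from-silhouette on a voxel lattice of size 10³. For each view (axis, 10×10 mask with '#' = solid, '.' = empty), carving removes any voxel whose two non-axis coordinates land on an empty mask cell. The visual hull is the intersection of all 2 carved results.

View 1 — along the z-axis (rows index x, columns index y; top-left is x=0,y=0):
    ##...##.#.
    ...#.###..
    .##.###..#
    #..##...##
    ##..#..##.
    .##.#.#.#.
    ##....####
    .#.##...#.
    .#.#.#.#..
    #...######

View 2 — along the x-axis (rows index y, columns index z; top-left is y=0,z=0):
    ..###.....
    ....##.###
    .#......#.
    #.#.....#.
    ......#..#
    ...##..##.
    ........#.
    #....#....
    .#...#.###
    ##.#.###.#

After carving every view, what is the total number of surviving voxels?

initial block: 10^3 = 1000
step 1: project along z, AND mask (51/100) → |grid| = 510
step 2: project along x, AND mask (34/100) → |grid| = 177

177 voxels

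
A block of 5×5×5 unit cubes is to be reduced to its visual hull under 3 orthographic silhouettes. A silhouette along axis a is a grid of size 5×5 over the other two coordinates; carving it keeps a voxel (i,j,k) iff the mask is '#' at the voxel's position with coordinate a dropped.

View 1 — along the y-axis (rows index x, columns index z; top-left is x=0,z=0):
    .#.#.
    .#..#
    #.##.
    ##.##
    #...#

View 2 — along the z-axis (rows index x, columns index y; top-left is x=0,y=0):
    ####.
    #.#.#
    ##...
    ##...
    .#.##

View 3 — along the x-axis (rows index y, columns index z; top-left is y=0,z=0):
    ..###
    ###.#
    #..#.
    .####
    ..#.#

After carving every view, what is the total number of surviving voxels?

voxel count = 20

full grid |V| = 125
step 1: project along y, AND mask (13/25) → |grid| = 65
step 2: project along z, AND mask (14/25) → |grid| = 34
step 3: project along x, AND mask (15/25) → |grid| = 20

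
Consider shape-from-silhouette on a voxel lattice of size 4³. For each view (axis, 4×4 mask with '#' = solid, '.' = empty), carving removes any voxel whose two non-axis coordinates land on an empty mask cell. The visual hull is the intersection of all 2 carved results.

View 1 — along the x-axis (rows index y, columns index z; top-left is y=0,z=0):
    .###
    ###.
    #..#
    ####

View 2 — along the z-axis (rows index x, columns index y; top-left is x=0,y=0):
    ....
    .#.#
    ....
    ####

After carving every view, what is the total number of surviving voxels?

initial block: 4^3 = 64
after view 1 [x-axis, 12 of 16 cells solid] → remaining = 48
after view 2 [z-axis, 6 of 16 cells solid] → remaining = 19

voxel count = 19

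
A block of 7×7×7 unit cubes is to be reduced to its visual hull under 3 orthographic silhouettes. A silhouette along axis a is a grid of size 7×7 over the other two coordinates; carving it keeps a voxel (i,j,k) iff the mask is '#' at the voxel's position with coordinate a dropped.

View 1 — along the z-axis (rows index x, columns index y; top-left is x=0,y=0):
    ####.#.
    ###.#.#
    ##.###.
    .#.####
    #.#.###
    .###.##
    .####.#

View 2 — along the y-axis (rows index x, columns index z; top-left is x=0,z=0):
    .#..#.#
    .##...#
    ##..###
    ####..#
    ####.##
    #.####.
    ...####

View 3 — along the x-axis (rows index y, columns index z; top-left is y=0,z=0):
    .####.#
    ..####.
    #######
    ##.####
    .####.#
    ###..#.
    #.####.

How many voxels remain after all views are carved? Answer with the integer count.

|visual hull| = 114

initial block: 7^3 = 343
step 1: project along z, AND mask (35/49) → |grid| = 245
step 2: project along y, AND mask (31/49) → |grid| = 155
step 3: project along x, AND mask (36/49) → |grid| = 114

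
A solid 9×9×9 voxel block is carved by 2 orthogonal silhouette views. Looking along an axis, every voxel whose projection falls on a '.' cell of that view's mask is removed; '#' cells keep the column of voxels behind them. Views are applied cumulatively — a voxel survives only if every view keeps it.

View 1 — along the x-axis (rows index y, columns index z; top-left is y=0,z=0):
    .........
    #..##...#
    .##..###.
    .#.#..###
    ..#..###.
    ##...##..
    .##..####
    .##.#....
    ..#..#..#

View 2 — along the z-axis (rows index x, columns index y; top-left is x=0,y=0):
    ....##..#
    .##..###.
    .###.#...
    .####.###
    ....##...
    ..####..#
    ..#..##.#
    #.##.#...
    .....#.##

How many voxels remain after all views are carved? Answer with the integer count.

voxel count = 152

initial block: 9^3 = 729
  1. axis=0 (YZ plane), |mask|=34  ⇒  voxels=306
  2. axis=2 (XY plane), |mask|=37  ⇒  voxels=152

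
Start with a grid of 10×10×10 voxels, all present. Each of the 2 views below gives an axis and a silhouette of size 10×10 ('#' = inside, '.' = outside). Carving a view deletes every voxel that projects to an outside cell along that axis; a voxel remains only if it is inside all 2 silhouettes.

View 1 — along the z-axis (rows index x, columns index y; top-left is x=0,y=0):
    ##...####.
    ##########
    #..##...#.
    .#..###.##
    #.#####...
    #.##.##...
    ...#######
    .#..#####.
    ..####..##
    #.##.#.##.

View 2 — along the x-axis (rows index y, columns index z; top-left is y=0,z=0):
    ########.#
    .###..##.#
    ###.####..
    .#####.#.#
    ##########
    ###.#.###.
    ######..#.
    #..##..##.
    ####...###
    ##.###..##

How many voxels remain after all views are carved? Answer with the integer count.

before carving: 1000 voxels (10×10×10)
V1 z: intersect with XY mask (62 set) -- 620 left
V2 x: intersect with YZ mask (72 set) -- 453 left

remaining voxels: 453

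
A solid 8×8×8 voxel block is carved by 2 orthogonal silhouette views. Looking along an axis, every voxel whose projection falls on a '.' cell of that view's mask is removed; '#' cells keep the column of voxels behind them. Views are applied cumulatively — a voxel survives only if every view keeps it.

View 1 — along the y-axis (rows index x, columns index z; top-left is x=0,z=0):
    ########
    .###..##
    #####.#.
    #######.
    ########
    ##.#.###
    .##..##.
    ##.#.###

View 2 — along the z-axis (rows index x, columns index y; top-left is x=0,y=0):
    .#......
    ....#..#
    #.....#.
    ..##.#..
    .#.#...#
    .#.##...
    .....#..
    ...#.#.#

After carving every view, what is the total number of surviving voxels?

voxel count = 115

initial block: 8^3 = 512
[1] y-view keeps 50 columns → grid now 400
[2] z-view keeps 18 columns → grid now 115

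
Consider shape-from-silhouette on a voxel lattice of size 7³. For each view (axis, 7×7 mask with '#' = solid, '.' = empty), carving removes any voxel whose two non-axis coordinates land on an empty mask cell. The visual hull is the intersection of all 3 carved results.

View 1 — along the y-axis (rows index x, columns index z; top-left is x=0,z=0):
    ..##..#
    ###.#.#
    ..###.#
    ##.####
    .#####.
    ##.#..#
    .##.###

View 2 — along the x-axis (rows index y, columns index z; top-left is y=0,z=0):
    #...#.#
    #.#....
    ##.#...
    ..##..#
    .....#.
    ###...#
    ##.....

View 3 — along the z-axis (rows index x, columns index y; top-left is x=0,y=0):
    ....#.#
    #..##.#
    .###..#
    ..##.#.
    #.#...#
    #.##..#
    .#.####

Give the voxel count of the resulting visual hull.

voxel count = 41

full grid |V| = 343
after view 1 [y-axis, 32 of 49 cells solid] → remaining = 224
after view 2 [x-axis, 18 of 49 cells solid] → remaining = 81
after view 3 [z-axis, 25 of 49 cells solid] → remaining = 41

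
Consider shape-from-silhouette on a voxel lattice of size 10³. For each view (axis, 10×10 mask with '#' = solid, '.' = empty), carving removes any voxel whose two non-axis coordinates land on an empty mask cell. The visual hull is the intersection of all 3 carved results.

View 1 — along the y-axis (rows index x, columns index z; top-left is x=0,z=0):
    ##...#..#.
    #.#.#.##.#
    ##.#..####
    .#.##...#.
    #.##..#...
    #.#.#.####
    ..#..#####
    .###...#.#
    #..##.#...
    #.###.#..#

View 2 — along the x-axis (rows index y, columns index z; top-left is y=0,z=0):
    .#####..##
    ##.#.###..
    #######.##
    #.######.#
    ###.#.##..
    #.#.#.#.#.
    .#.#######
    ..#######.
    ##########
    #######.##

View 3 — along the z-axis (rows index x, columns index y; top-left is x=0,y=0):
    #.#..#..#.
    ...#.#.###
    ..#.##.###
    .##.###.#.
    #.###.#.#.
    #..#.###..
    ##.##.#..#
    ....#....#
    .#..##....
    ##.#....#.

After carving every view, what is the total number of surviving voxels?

initial block: 10^3 = 1000
after view 1 [y-axis, 53 of 100 cells solid] → remaining = 530
after view 2 [x-axis, 75 of 100 cells solid] → remaining = 398
after view 3 [z-axis, 47 of 100 cells solid] → remaining = 190

remaining voxels: 190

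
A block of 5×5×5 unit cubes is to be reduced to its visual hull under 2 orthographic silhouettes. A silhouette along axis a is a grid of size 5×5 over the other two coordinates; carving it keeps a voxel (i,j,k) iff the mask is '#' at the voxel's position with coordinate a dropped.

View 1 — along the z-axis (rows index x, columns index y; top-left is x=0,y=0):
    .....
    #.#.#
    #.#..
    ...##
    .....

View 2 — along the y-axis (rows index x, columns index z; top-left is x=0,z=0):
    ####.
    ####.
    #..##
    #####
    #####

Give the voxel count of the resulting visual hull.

28 voxels

start: 5×5×5 = 125 voxels
step 1: project along z, AND mask (7/25) → |grid| = 35
step 2: project along y, AND mask (21/25) → |grid| = 28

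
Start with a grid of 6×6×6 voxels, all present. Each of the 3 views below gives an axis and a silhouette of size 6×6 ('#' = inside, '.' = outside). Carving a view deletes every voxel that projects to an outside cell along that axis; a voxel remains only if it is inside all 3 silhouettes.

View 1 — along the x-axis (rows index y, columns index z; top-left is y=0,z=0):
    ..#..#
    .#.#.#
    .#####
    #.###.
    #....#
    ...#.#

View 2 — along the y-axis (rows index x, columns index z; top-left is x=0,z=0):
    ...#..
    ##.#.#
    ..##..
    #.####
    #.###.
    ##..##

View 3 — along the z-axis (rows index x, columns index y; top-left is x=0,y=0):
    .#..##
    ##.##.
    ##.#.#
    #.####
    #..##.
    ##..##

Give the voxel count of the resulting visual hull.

remaining voxels: 41

before carving: 216 voxels (6×6×6)
[1] x-view keeps 18 columns → grid now 108
[2] y-view keeps 20 columns → grid now 62
[3] z-view keeps 23 columns → grid now 41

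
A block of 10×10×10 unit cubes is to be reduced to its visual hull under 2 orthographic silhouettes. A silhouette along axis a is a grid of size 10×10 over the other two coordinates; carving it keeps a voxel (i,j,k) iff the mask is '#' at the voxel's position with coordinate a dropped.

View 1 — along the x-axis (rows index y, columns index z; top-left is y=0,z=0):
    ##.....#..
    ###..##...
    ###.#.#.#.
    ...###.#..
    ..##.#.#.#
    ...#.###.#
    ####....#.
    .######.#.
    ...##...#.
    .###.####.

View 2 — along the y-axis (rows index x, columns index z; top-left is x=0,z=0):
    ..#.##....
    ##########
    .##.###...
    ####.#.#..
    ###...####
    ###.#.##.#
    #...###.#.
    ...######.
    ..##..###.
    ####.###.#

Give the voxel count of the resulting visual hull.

full grid |V| = 1000
step 1: project along x, AND mask (50/100) → |grid| = 500
step 2: project along y, AND mask (62/100) → |grid| = 317

|visual hull| = 317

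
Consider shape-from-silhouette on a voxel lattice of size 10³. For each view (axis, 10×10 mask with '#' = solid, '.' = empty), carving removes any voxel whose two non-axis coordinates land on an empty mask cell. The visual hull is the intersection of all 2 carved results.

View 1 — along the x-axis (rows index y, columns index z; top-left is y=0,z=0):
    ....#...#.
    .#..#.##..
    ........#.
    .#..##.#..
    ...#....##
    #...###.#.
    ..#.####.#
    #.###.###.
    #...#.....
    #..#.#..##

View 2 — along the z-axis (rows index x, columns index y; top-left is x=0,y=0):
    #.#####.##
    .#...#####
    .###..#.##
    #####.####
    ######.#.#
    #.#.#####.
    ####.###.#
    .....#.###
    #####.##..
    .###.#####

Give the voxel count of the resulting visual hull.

voxel count = 284

start: 10×10×10 = 1000 voxels
[1] x-view keeps 39 columns → grid now 390
[2] z-view keeps 71 columns → grid now 284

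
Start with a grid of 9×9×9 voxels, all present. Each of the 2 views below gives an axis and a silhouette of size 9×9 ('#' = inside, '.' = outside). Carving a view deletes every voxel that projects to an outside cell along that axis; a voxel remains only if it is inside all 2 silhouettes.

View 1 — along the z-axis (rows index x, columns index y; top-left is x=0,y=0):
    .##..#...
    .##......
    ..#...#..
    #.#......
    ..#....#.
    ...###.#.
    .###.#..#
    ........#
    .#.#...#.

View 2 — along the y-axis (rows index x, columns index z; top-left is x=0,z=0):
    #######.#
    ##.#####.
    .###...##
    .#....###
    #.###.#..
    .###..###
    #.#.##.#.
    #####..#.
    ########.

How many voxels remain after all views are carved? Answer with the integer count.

voxel count = 145

start: 9×9×9 = 729 voxels
carve view 1 (along z, XY-mask fill 24/81): 216 voxels remain
carve view 2 (along y, XZ-mask fill 54/81): 145 voxels remain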